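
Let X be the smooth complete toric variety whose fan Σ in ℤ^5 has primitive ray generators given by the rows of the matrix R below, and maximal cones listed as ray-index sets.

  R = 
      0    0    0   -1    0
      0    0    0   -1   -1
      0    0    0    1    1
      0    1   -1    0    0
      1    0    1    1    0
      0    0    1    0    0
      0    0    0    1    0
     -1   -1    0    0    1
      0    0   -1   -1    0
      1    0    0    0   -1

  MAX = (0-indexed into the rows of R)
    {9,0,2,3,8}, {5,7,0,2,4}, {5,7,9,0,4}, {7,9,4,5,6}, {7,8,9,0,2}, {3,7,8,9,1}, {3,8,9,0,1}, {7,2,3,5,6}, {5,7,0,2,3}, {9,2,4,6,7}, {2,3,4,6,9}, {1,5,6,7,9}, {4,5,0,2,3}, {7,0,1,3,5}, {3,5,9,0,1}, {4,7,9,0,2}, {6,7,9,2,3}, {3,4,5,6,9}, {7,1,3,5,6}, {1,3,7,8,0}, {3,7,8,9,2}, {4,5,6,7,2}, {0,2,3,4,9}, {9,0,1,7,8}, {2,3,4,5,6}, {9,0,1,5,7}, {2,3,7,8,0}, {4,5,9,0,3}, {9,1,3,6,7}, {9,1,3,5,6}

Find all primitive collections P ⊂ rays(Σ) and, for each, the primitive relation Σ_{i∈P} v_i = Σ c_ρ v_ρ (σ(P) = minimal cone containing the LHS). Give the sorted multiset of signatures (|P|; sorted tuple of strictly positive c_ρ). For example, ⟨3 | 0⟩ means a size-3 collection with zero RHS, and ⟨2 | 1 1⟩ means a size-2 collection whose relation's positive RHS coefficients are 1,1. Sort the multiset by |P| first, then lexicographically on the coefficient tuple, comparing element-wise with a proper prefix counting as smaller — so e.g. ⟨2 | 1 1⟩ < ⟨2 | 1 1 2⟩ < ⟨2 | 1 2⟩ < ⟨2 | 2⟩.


Primitive collections (10):

  • {0,6}:  v_{0} + v_{6} = 0  ⇒ sig = ⟨2 | 0⟩
  • {1,2}:  v_{1} + v_{2} = 0  ⇒ sig = ⟨2 | 0⟩
  • {5,8}:  v_{5} + v_{8} = v_{0}  ⇒ sig = ⟨2 | 1⟩
  • {1,4}:  v_{1} + v_{4} = v_{5} + v_{9}  ⇒ sig = ⟨2 | 1 1⟩
  • {4,8}:  v_{4} + v_{8} = v_{0} + v_{2} + v_{9}  ⇒ sig = ⟨2 | 1 1 1⟩
  • {6,8}:  v_{6} + v_{8} = v_{3} + v_{7} + v_{9}  ⇒ sig = ⟨2 | 1 1 1⟩
  • {2,5,9}:  v_{2} + v_{5} + v_{9} = v_{4}  ⇒ sig = ⟨3 | 1⟩
  • {3,4,7}:  v_{3} + v_{4} + v_{7} = v_{2}  ⇒ sig = ⟨3 | 1⟩
  • {3,5,7,9}:  v_{3} + v_{5} + v_{7} + v_{9} = 0  ⇒ sig = ⟨4 | 0⟩
  • {0,3,7,9}:  v_{0} + v_{3} + v_{7} + v_{9} = v_{8}  ⇒ sig = ⟨4 | 1⟩

Sorted signature multiset PRS(X):
    ⟨2 | 0⟩
    ⟨2 | 0⟩
    ⟨2 | 1⟩
    ⟨2 | 1 1⟩
    ⟨2 | 1 1 1⟩
    ⟨2 | 1 1 1⟩
    ⟨3 | 1⟩
    ⟨3 | 1⟩
    ⟨4 | 0⟩
    ⟨4 | 1⟩


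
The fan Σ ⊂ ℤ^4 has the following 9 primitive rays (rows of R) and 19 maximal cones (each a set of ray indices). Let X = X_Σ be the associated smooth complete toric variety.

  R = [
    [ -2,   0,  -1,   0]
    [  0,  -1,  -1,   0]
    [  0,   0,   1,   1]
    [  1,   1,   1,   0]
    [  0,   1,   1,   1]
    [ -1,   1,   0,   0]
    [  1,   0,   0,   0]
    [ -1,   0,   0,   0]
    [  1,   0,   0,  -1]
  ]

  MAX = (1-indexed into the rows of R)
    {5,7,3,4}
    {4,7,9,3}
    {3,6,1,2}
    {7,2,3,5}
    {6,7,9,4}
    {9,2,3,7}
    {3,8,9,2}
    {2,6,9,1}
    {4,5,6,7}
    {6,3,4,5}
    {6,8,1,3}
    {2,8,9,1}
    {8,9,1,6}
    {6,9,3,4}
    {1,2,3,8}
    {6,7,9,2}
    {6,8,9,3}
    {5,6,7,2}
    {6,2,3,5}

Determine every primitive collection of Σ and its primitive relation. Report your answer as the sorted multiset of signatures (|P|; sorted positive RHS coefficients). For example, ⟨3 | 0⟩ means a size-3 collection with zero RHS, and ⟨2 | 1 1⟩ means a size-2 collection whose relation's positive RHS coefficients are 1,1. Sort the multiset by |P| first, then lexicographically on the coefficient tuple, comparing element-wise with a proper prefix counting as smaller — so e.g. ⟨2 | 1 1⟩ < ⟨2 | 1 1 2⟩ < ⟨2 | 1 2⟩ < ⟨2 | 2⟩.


12 minimal non-faces of Δ(Σ) (on 9 rays):

  P = {7,8}:  v_{7} + v_{8} = 0  ⟹  sig = ⟨2 | 0⟩
  P = {1,4}:  v_{1} + v_{4} = v_{6}  ⟹  sig = ⟨2 | 1⟩
  P = {2,4}:  v_{2} + v_{4} = v_{7}  ⟹  sig = ⟨2 | 1⟩
  P = {5,9}:  v_{5} + v_{9} = v_{4}  ⟹  sig = ⟨2 | 1⟩
  P = {1,7}:  v_{1} + v_{7} = v_{2} + v_{6}  ⟹  sig = ⟨2 | 1 1⟩
  P = {5,8}:  v_{5} + v_{8} = v_{3} + v_{6}  ⟹  sig = ⟨2 | 1 1⟩
  P = {4,8}:  v_{4} + v_{8} = v_{3} + v_{6} + v_{9}  ⟹  sig = ⟨2 | 1 1 1⟩
  P = {1,5}:  v_{1} + v_{5} = v_{2} + v_{3} + 2·v_{6}  ⟹  sig = ⟨2 | 1 1 2⟩
  P = {1,3,9}:  v_{1} + v_{3} + v_{9} = v_{8}  ⟹  sig = ⟨3 | 1⟩
  P = {2,6,8}:  v_{2} + v_{6} + v_{8} = v_{1}  ⟹  sig = ⟨3 | 1⟩
  P = {3,6,7}:  v_{3} + v_{6} + v_{7} = v_{5}  ⟹  sig = ⟨3 | 1⟩
  P = {2,3,6,9}:  v_{2} + v_{3} + v_{6} + v_{9} = 0  ⟹  sig = ⟨4 | 0⟩

so the primitive-relation signature multiset is
    |P|=2: 8 collections, coeffs (), (1), (1), (1), (1,1), (1,1), (1,1,1), (1,1,2)
    |P|=3: 3 collections, coeffs (1), (1), (1)
    |P|=4: 1 collection, coeffs ()


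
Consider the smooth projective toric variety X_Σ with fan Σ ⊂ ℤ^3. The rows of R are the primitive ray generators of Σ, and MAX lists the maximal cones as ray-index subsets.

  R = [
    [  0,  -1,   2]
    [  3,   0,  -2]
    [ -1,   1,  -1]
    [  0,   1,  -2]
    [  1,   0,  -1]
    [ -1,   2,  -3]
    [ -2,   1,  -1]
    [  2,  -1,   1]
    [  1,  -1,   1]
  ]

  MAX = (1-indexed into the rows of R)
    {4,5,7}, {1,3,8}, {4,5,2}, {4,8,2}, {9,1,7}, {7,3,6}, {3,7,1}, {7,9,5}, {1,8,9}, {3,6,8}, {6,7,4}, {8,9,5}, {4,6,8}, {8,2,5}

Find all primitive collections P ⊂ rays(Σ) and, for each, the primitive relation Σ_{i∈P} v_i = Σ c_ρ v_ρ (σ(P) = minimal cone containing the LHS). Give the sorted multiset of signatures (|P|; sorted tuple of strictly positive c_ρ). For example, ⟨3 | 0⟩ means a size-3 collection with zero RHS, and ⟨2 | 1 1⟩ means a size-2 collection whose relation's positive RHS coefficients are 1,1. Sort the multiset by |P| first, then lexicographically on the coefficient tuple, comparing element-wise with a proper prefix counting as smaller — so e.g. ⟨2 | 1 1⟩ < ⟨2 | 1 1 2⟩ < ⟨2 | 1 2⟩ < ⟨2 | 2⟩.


|primitive collections| = 16. Relations:

  • {1,4}:  v_{1} + v_{4} = 0  ⟹  sig = ⟨2 | 0⟩
  • {3,9}:  v_{3} + v_{9} = 0  ⟹  sig = ⟨2 | 0⟩
  • {7,8}:  v_{7} + v_{8} = 0  ⟹  sig = ⟨2 | 0⟩
  • {1,5}:  v_{1} + v_{5} = v_{9}  ⟹  sig = ⟨2 | 1⟩
  • {1,6}:  v_{1} + v_{6} = v_{3}  ⟹  sig = ⟨2 | 1⟩
  • {3,4}:  v_{3} + v_{4} = v_{6}  ⟹  sig = ⟨2 | 1⟩
  • {3,5}:  v_{3} + v_{5} = v_{4}  ⟹  sig = ⟨2 | 1⟩
  • {4,9}:  v_{4} + v_{9} = v_{5}  ⟹  sig = ⟨2 | 1⟩
  • {6,9}:  v_{6} + v_{9} = v_{4}  ⟹  sig = ⟨2 | 1⟩
  • {1,2}:  v_{1} + v_{2} = v_{5} + v_{8}  ⟹  sig = ⟨2 | 1 1⟩
  • {2,7}:  v_{2} + v_{7} = v_{4} + v_{5}  ⟹  sig = ⟨2 | 1 1⟩
  • {2,3}:  v_{2} + v_{3} = 2·v_{4} + v_{8}  ⟹  sig = ⟨2 | 1 2⟩
  • {2,9}:  v_{2} + v_{9} = 2·v_{5} + v_{8}  ⟹  sig = ⟨2 | 1 2⟩
  • {2,6}:  v_{2} + v_{6} = 3·v_{4} + v_{8}  ⟹  sig = ⟨2 | 1 3⟩
  • {5,6}:  v_{5} + v_{6} = 2·v_{4}  ⟹  sig = ⟨2 | 2⟩
  • {4,5,8}:  v_{4} + v_{5} + v_{8} = v_{2}  ⟹  sig = ⟨3 | 1⟩

Signatures (|P|; sorted positive RHS coefficients), sorted:
    ⟨2 | 0⟩
    ⟨2 | 0⟩
    ⟨2 | 0⟩
    ⟨2 | 1⟩
    ⟨2 | 1⟩
    ⟨2 | 1⟩
    ⟨2 | 1⟩
    ⟨2 | 1⟩
    ⟨2 | 1⟩
    ⟨2 | 1 1⟩
    ⟨2 | 1 1⟩
    ⟨2 | 1 2⟩
    ⟨2 | 1 2⟩
    ⟨2 | 1 3⟩
    ⟨2 | 2⟩
    ⟨3 | 1⟩


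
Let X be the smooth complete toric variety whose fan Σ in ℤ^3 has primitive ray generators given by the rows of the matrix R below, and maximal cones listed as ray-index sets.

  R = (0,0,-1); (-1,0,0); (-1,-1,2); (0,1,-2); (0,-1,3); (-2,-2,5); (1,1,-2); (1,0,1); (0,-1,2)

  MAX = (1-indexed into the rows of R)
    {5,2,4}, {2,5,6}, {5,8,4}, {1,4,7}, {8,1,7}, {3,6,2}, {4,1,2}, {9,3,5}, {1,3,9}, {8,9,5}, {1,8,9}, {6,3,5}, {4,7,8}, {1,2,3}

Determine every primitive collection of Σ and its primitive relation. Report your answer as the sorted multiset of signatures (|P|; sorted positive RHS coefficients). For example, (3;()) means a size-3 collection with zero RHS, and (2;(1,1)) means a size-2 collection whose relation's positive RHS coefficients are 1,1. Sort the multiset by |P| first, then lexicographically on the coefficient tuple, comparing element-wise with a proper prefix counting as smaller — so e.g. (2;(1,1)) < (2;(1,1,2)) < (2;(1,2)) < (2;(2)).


Minimal non-faces — 17 found among 9 rays, 14 max cones:

  P = {3,7}:  v_{3} + v_{7} = 0  ⇒ sig = (2;())
  P = {4,9}:  v_{4} + v_{9} = 0  ⇒ sig = (2;())
  P = {1,5}:  v_{1} + v_{5} = v_{9}  ⇒ sig = (2;(1))
  P = {2,7}:  v_{2} + v_{7} = v_{4}  ⇒ sig = (2;(1))
  P = {2,9}:  v_{2} + v_{9} = v_{3}  ⇒ sig = (2;(1))
  P = {3,4}:  v_{3} + v_{4} = v_{2}  ⇒ sig = (2;(1))
  P = {3,8}:  v_{3} + v_{8} = v_{5}  ⇒ sig = (2;(1))
  P = {5,7}:  v_{5} + v_{7} = v_{8}  ⇒ sig = (2;(1))
  P = {2,8}:  v_{2} + v_{8} = v_{4} + v_{5}  ⇒ sig = (2;(1,1))
  P = {6,7}:  v_{6} + v_{7} = v_{2} + v_{5}  ⇒ sig = (2;(1,1))
  P = {7,9}:  v_{7} + v_{9} = v_{1} + v_{8}  ⇒ sig = (2;(1,1))
  P = {4,6}:  v_{4} + v_{6} = 2·v_{2} + v_{5}  ⇒ sig = (2;(1,2))
  P = {6,8}:  v_{6} + v_{8} = v_{2} + 2·v_{5}  ⇒ sig = (2;(1,2))
  P = {6,9}:  v_{6} + v_{9} = 2·v_{3} + v_{5}  ⇒ sig = (2;(1,2))
  P = {1,6}:  v_{1} + v_{6} = 2·v_{3}  ⇒ sig = (2;(2))
  P = {1,4,8}:  v_{1} + v_{4} + v_{8} = v_{7}  ⇒ sig = (3;(1))
  P = {2,3,5}:  v_{2} + v_{3} + v_{5} = v_{6}  ⇒ sig = (3;(1))

Hence PRS(X_Σ) =
    |P|=2: 15 collections, coeffs (), (), (1), (1), (1), (1), (1), (1), (1,1), (1,1), (1,1), (1,2), (1,2), (1,2), (2)
    |P|=3: 2 collections, coeffs (1), (1)


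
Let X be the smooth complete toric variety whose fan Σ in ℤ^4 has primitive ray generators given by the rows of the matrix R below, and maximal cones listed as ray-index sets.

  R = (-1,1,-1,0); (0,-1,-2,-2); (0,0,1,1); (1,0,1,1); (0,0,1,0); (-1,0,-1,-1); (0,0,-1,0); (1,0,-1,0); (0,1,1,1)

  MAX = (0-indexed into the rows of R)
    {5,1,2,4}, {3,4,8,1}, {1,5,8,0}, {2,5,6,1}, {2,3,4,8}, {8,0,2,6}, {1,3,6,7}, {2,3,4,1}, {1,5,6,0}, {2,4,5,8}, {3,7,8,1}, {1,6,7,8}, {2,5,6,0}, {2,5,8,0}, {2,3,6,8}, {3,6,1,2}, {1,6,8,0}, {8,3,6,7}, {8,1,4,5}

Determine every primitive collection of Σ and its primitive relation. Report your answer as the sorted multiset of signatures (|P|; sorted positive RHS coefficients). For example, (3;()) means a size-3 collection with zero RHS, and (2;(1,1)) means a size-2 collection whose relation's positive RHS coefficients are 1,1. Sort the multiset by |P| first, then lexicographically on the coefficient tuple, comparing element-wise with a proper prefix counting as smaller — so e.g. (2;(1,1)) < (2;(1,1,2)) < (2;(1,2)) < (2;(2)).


The 12 primitive collections of Σ (r=9, n=4):

  {3,5}:  v_{3} + v_{5} = 0  so sig = (2;())
  {4,6}:  v_{4} + v_{6} = 0  so sig = (2;())
  {0,3}:  v_{0} + v_{3} = v_{6} + v_{8}  so sig = (2;(1,1))
  {0,4}:  v_{0} + v_{4} = v_{5} + v_{8}  so sig = (2;(1,1))
  {2,7}:  v_{2} + v_{7} = v_{3} + v_{6}  so sig = (2;(1,1))
  {4,7}:  v_{4} + v_{7} = v_{1} + v_{3} + v_{8}  so sig = (2;(1,1,1))
  {5,7}:  v_{5} + v_{7} = v_{1} + v_{6} + v_{8}  so sig = (2;(1,1,1))
  {0,7}:  v_{0} + v_{7} = v_{1} + 2·v_{6} + 2·v_{8}  so sig = (2;(1,2,2))
  {1,2,8}:  v_{1} + v_{2} + v_{8} = 0  so sig = (3;())
  {5,6,8}:  v_{5} + v_{6} + v_{8} = v_{0}  so sig = (3;(1))
  {0,1,2}:  v_{0} + v_{1} + v_{2} = v_{5} + v_{6}  so sig = (3;(1,1))
  {1,3,6,8}:  v_{1} + v_{3} + v_{6} + v_{8} = v_{7}  so sig = (4;(1))

Hence PRS(X_Σ) =
    |P|=2: 8 collections, coeffs (), (), (1,1), (1,1), (1,1), (1,1,1), (1,1,1), (1,2,2)
    |P|=3: 3 collections, coeffs (), (1), (1,1)
    |P|=4: 1 collection, coeffs (1)


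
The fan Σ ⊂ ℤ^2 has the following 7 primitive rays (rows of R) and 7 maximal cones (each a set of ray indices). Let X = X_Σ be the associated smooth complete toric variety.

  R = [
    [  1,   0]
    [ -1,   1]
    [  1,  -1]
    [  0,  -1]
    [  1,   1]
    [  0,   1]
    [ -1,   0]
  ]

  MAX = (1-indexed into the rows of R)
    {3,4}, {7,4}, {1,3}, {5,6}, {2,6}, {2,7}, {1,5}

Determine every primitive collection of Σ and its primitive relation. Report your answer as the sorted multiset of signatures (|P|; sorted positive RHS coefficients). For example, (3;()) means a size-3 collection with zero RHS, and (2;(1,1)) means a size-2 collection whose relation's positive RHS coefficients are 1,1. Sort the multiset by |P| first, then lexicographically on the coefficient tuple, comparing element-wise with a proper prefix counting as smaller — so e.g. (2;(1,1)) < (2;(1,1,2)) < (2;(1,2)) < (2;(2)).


14 collections generate NE(X_Σ); each relation:

  P = {1,7}:  v_{1} + v_{7} = 0  ⟹  sig = (2;())
  P = {2,3}:  v_{2} + v_{3} = 0  ⟹  sig = (2;())
  P = {4,6}:  v_{4} + v_{6} = 0  ⟹  sig = (2;())
  P = {1,2}:  v_{1} + v_{2} = v_{6}  ⟹  sig = (2;(1))
  P = {1,4}:  v_{1} + v_{4} = v_{3}  ⟹  sig = (2;(1))
  P = {1,6}:  v_{1} + v_{6} = v_{5}  ⟹  sig = (2;(1))
  P = {2,4}:  v_{2} + v_{4} = v_{7}  ⟹  sig = (2;(1))
  P = {3,6}:  v_{3} + v_{6} = v_{1}  ⟹  sig = (2;(1))
  P = {3,7}:  v_{3} + v_{7} = v_{4}  ⟹  sig = (2;(1))
  P = {4,5}:  v_{4} + v_{5} = v_{1}  ⟹  sig = (2;(1))
  P = {5,7}:  v_{5} + v_{7} = v_{6}  ⟹  sig = (2;(1))
  P = {6,7}:  v_{6} + v_{7} = v_{2}  ⟹  sig = (2;(1))
  P = {2,5}:  v_{2} + v_{5} = 2·v_{6}  ⟹  sig = (2;(2))
  P = {3,5}:  v_{3} + v_{5} = 2·v_{1}  ⟹  sig = (2;(2))

Hence PRS(X_Σ) =
    |P|=2: 14 collections, coeffs (), (), (), (1), (1), (1), (1), (1), (1), (1), (1), (1), (2), (2)


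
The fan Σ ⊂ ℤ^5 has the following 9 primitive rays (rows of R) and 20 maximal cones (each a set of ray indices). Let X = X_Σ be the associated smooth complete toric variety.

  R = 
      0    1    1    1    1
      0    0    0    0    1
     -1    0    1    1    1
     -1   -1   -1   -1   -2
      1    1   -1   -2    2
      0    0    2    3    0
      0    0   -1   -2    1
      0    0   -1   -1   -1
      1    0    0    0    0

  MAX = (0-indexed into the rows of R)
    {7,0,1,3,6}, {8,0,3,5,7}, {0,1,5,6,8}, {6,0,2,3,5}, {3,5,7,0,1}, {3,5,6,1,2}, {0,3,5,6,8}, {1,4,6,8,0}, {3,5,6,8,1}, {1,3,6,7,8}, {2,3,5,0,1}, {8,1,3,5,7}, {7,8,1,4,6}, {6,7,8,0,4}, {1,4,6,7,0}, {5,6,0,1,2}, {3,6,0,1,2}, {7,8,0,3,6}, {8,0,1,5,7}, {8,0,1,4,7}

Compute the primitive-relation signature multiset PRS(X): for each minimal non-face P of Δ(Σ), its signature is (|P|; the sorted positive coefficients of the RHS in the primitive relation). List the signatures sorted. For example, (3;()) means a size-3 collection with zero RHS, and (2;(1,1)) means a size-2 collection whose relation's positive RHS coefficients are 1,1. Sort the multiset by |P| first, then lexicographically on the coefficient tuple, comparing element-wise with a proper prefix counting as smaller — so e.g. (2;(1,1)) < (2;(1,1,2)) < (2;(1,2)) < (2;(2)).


Δ(Σ) — 9 vertices, 9 min non-faces:

  • {2,8}:  v_{2} + v_{8} = v_{5} + v_{6}  so sig = (2;(1,1))
  • {3,4}:  v_{3} + v_{4} = v_{6} + v_{7}  so sig = (2;(1,1))
  • {2,4}:  v_{2} + v_{4} = v_{0} + v_{1} + v_{6}  so sig = (2;(1,1,1))
  • {2,7}:  v_{2} + v_{7} = v_{0} + v_{1} + v_{3}  so sig = (2;(1,1,1))
  • {4,5}:  v_{4} + v_{5} = v_{0} + v_{1} + v_{8}  so sig = (2;(1,1,1))
  • {5,6,7}:  v_{5} + v_{6} + v_{7} = 0  so sig = (3;())
  • {0,1,3,8}:  v_{0} + v_{1} + v_{3} + v_{8} = 0  so sig = (4;())
  • {0,1,3,5,6}:  v_{0} + v_{1} + v_{3} + v_{5} + v_{6} = v_{2}  so sig = (5;(1))
  • {0,1,6,7,8}:  v_{0} + v_{1} + v_{6} + v_{7} + v_{8} = v_{4}  so sig = (5;(1))

Hence PRS(X_Σ) =
[(2;(1,1)), (2;(1,1)), (2;(1,1,1)), (2;(1,1,1)), (2;(1,1,1)), (3;()), (4;()), (5;(1)), (5;(1))]


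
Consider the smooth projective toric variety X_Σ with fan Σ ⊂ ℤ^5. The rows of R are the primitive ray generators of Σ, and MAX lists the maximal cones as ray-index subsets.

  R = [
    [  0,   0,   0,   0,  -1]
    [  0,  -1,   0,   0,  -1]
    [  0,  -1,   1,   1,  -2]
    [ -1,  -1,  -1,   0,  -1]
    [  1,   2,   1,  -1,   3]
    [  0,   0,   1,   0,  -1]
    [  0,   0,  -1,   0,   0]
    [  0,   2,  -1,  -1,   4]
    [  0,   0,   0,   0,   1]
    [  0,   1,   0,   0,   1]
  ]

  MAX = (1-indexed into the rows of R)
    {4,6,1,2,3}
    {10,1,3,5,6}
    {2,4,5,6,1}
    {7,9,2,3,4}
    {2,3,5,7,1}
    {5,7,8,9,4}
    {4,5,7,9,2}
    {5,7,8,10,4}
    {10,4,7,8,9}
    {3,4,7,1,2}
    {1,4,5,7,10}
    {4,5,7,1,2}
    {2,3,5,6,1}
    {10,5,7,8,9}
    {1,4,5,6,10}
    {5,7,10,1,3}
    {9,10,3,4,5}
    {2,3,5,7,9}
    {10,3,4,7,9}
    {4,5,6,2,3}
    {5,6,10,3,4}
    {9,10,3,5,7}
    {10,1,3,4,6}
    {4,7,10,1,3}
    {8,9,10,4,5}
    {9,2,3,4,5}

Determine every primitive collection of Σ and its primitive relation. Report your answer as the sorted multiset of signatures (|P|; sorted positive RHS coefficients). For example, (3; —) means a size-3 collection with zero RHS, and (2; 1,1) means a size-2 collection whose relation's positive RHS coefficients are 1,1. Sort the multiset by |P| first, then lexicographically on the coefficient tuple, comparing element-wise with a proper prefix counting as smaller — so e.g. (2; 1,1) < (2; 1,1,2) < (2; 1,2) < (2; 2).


11 collections generate NE(X_Σ); each relation:

  P={1,9}:  v_{1} + v_{9} = 0 — sig = (2; —)
  P={2,10}:  v_{2} + v_{10} = 0 — sig = (2; —)
  P={6,7}:  v_{6} + v_{7} = v_{1} — sig = (2; 1)
  P={3,8}:  v_{3} + v_{8} = v_{9} + v_{10} — sig = (2; 1,1)
  P={6,8}:  v_{6} + v_{8} = v_{4} + v_{5} + v_{10} — sig = (2; 1,1,1)
  P={6,9}:  v_{6} + v_{9} = v_{3} + v_{4} + v_{5} — sig = (2; 1,1,1)
  P={1,8}:  v_{1} + v_{8} = v_{4} + v_{5} + v_{7} + v_{10} — sig = (2; 1,1,1,1)
  P={2,8}:  v_{2} + v_{8} = v_{4} + v_{5} + v_{7} + v_{9} — sig = (2; 1,1,1,1)
  P={3,4,5,7}:  v_{3} + v_{4} + v_{5} + v_{7} = 0 — sig = (4; —)
  P={1,3,4,5}:  v_{1} + v_{3} + v_{4} + v_{5} = v_{6} — sig = (4; 1)
  P={4,5,7,9,10}:  v_{4} + v_{5} + v_{7} + v_{9} + v_{10} = v_{8} — sig = (5; 1)

so the primitive-relation signature multiset is
    (2; —)
    (2; —)
    (2; 1)
    (2; 1,1)
    (2; 1,1,1)
    (2; 1,1,1)
    (2; 1,1,1,1)
    (2; 1,1,1,1)
    (4; —)
    (4; 1)
    (5; 1)


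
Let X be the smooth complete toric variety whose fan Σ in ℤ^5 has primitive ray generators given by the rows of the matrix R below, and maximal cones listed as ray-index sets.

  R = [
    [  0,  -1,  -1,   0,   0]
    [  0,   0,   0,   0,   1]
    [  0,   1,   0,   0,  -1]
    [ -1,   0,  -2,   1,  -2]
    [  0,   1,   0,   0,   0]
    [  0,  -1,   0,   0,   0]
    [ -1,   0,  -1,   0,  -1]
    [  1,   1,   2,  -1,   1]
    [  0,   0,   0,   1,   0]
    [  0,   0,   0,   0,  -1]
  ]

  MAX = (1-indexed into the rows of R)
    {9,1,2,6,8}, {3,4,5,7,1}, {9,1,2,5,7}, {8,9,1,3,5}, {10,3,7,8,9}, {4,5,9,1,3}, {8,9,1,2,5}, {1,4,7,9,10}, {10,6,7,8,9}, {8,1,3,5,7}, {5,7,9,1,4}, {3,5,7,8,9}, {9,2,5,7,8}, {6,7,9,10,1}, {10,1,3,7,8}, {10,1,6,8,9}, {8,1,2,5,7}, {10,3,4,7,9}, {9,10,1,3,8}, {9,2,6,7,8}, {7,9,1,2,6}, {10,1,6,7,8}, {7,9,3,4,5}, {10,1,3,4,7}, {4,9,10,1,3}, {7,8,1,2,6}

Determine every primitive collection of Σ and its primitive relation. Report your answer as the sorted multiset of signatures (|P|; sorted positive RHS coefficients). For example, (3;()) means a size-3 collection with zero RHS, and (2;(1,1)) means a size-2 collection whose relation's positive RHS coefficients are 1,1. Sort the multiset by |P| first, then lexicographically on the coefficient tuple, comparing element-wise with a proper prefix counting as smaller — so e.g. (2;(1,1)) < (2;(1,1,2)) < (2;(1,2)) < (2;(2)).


10 minimal non-faces of Δ(Σ) (on 10 rays):

  {2,10}:  v_{2} + v_{10} = 0  ⇒ sig = (2;())
  {5,6}:  v_{5} + v_{6} = 0  ⇒ sig = (2;())
  {2,3}:  v_{2} + v_{3} = v_{5}  ⇒ sig = (2;(1))
  {3,6}:  v_{3} + v_{6} = v_{10}  ⇒ sig = (2;(1))
  {4,8}:  v_{4} + v_{8} = v_{3}  ⇒ sig = (2;(1))
  {5,10}:  v_{5} + v_{10} = v_{3}  ⇒ sig = (2;(1))
  {2,4}:  v_{2} + v_{4} = v_{1} + v_{5} + v_{7} + v_{9}  ⇒ sig = (2;(1,1,1,1))
  {4,6}:  v_{4} + v_{6} = v_{1} + v_{7} + v_{9} + v_{10}  ⇒ sig = (2;(1,1,1,1))
  {1,7,8,9}:  v_{1} + v_{7} + v_{8} + v_{9} = 0  ⇒ sig = (4;())
  {1,3,7,9}:  v_{1} + v_{3} + v_{7} + v_{9} = v_{4}  ⇒ sig = (4;(1))

so the primitive-relation signature multiset is
[(2;()), (2;()), (2;(1)), (2;(1)), (2;(1)), (2;(1)), (2;(1,1,1,1)), (2;(1,1,1,1)), (4;()), (4;(1))]


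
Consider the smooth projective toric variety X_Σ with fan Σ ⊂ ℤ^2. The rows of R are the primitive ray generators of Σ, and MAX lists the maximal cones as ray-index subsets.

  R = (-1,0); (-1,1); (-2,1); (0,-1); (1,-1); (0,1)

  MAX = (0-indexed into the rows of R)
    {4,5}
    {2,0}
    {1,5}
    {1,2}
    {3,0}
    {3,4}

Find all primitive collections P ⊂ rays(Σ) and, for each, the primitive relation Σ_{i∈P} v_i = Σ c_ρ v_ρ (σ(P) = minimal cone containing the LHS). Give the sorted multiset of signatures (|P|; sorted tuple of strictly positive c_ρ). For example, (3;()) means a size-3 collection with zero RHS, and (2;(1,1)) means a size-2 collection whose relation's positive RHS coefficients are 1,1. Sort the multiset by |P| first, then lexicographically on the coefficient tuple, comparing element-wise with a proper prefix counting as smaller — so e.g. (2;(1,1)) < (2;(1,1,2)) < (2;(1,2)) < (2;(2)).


9 minimal non-faces of Δ(Σ) (on 6 rays):

  P = {1,4}:  v_{1} + v_{4} = 0  ⟹  sig = (2;())
  P = {3,5}:  v_{3} + v_{5} = 0  ⟹  sig = (2;())
  P = {0,1}:  v_{0} + v_{1} = v_{2}  ⟹  sig = (2;(1))
  P = {0,4}:  v_{0} + v_{4} = v_{3}  ⟹  sig = (2;(1))
  P = {0,5}:  v_{0} + v_{5} = v_{1}  ⟹  sig = (2;(1))
  P = {1,3}:  v_{1} + v_{3} = v_{0}  ⟹  sig = (2;(1))
  P = {2,4}:  v_{2} + v_{4} = v_{0}  ⟹  sig = (2;(1))
  P = {2,3}:  v_{2} + v_{3} = 2·v_{0}  ⟹  sig = (2;(2))
  P = {2,5}:  v_{2} + v_{5} = 2·v_{1}  ⟹  sig = (2;(2))

so the primitive-relation signature multiset is
    (2;())
    (2;())
    (2;(1))
    (2;(1))
    (2;(1))
    (2;(1))
    (2;(1))
    (2;(2))
    (2;(2))


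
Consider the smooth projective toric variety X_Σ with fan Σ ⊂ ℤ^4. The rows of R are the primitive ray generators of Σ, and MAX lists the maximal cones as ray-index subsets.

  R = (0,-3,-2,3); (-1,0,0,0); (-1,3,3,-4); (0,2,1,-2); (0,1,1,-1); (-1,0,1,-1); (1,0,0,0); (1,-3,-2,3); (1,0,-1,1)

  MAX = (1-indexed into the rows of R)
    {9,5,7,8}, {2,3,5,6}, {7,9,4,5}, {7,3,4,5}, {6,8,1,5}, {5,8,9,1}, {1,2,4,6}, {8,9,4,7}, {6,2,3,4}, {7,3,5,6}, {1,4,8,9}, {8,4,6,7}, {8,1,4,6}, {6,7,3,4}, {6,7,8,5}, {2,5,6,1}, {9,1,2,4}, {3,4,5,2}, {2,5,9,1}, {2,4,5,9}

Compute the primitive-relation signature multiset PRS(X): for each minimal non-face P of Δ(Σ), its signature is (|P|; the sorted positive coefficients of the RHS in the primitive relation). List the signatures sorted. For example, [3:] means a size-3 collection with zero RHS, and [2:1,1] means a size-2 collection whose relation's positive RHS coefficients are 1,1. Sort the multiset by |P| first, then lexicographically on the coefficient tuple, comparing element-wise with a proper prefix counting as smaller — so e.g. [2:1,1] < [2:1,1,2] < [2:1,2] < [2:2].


10 collections generate NE(X_Σ); each relation:

  P={2,7}:  v_{2} + v_{7} = 0 — sig = [2:]
  P={6,9}:  v_{6} + v_{9} = 0 — sig = [2:]
  P={1,3}:  v_{1} + v_{3} = v_{6} — sig = [2:1]
  P={1,7}:  v_{1} + v_{7} = v_{8} — sig = [2:1]
  P={2,8}:  v_{2} + v_{8} = v_{1} — sig = [2:1]
  P={3,8}:  v_{3} + v_{8} = v_{6} + v_{7} — sig = [2:1,1]
  P={3,9}:  v_{3} + v_{9} = v_{4} + v_{5} — sig = [2:1,1]
  P={1,4,5}:  v_{1} + v_{4} + v_{5} = 0 — sig = [3:]
  P={4,5,6}:  v_{4} + v_{5} + v_{6} = v_{3} — sig = [3:1]
  P={4,5,8}:  v_{4} + v_{5} + v_{8} = v_{7} — sig = [3:1]

Signatures (|P|; sorted positive RHS coefficients), sorted:
    |P|=2: 7 collections, coeffs (), (), (1), (1), (1), (1,1), (1,1)
    |P|=3: 3 collections, coeffs (), (1), (1)


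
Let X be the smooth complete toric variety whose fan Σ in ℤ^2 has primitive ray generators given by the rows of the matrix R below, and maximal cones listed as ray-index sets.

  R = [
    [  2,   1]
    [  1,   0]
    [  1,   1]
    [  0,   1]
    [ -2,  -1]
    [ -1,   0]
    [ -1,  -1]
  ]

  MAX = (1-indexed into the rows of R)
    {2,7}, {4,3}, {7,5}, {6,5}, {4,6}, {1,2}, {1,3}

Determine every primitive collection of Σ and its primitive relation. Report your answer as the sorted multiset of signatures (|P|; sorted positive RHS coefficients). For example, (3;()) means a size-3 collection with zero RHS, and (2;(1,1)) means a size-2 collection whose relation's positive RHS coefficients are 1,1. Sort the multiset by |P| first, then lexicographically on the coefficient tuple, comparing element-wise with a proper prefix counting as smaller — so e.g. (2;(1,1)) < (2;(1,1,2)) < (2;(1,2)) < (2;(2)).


Primitive collections (14):

  P = {1,5}:  v_{1} + v_{5} = 0 — sig = (2;())
  P = {2,6}:  v_{2} + v_{6} = 0 — sig = (2;())
  P = {3,7}:  v_{3} + v_{7} = 0 — sig = (2;())
  P = {1,6}:  v_{1} + v_{6} = v_{3} — sig = (2;(1))
  P = {1,7}:  v_{1} + v_{7} = v_{2} — sig = (2;(1))
  P = {2,3}:  v_{2} + v_{3} = v_{1} — sig = (2;(1))
  P = {2,4}:  v_{2} + v_{4} = v_{3} — sig = (2;(1))
  P = {2,5}:  v_{2} + v_{5} = v_{7} — sig = (2;(1))
  P = {3,5}:  v_{3} + v_{5} = v_{6} — sig = (2;(1))
  P = {3,6}:  v_{3} + v_{6} = v_{4} — sig = (2;(1))
  P = {4,7}:  v_{4} + v_{7} = v_{6} — sig = (2;(1))
  P = {6,7}:  v_{6} + v_{7} = v_{5} — sig = (2;(1))
  P = {1,4}:  v_{1} + v_{4} = 2·v_{3} — sig = (2;(2))
  P = {4,5}:  v_{4} + v_{5} = 2·v_{6} — sig = (2;(2))

Sorted signature multiset PRS(X):
    |P|=2: 14 collections, coeffs (), (), (), (1), (1), (1), (1), (1), (1), (1), (1), (1), (2), (2)


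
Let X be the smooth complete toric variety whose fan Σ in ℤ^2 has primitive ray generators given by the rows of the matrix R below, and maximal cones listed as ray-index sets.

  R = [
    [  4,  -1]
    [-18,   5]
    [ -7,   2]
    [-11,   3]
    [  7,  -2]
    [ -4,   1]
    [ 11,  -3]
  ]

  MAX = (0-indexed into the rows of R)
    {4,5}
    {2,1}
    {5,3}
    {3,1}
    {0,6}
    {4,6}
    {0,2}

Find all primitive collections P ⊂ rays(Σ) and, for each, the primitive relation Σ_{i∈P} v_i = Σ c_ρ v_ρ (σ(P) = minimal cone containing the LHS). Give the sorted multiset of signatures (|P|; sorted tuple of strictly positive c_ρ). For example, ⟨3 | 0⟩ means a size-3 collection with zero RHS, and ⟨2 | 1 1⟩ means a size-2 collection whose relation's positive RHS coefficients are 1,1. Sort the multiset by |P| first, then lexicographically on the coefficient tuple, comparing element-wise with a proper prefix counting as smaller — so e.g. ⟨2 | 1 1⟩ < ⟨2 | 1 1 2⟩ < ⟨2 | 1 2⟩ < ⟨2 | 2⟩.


14 minimal non-faces of Δ(Σ) (on 7 rays):

  P = {0,5}:  v_{0} + v_{5} = 0 ; sig = ⟨2 | 0⟩
  P = {2,4}:  v_{2} + v_{4} = 0 ; sig = ⟨2 | 0⟩
  P = {3,6}:  v_{3} + v_{6} = 0 ; sig = ⟨2 | 0⟩
  P = {0,3}:  v_{0} + v_{3} = v_{2} ; sig = ⟨2 | 1⟩
  P = {0,4}:  v_{0} + v_{4} = v_{6} ; sig = ⟨2 | 1⟩
  P = {1,4}:  v_{1} + v_{4} = v_{3} ; sig = ⟨2 | 1⟩
  P = {1,6}:  v_{1} + v_{6} = v_{2} ; sig = ⟨2 | 1⟩
  P = {2,3}:  v_{2} + v_{3} = v_{1} ; sig = ⟨2 | 1⟩
  P = {2,5}:  v_{2} + v_{5} = v_{3} ; sig = ⟨2 | 1⟩
  P = {2,6}:  v_{2} + v_{6} = v_{0} ; sig = ⟨2 | 1⟩
  P = {3,4}:  v_{3} + v_{4} = v_{5} ; sig = ⟨2 | 1⟩
  P = {5,6}:  v_{5} + v_{6} = v_{4} ; sig = ⟨2 | 1⟩
  P = {0,1}:  v_{0} + v_{1} = 2·v_{2} ; sig = ⟨2 | 2⟩
  P = {1,5}:  v_{1} + v_{5} = 2·v_{3} ; sig = ⟨2 | 2⟩

so the primitive-relation signature multiset is
    ⟨2 | 0⟩
    ⟨2 | 0⟩
    ⟨2 | 0⟩
    ⟨2 | 1⟩
    ⟨2 | 1⟩
    ⟨2 | 1⟩
    ⟨2 | 1⟩
    ⟨2 | 1⟩
    ⟨2 | 1⟩
    ⟨2 | 1⟩
    ⟨2 | 1⟩
    ⟨2 | 1⟩
    ⟨2 | 2⟩
    ⟨2 | 2⟩


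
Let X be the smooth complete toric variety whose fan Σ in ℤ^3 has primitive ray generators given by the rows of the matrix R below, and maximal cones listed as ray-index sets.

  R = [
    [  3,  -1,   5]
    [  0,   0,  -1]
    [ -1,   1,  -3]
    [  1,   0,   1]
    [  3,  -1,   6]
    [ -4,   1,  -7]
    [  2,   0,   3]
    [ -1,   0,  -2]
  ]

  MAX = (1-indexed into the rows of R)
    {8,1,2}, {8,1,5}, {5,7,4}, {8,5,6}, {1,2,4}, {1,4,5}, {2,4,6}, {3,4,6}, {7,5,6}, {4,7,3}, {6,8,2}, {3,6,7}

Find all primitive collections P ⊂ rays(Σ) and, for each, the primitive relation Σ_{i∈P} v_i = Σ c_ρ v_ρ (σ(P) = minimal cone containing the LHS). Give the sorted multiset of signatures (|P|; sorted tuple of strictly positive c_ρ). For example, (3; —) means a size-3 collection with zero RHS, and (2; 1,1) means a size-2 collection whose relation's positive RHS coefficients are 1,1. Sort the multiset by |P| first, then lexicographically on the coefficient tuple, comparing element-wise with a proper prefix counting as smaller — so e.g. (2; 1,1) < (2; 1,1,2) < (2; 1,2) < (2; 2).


|primitive collections| = 12. Relations:

  {1,6}:  v_{1} + v_{6} = v_{8}  →  sig = (2; 1)
  {2,5}:  v_{2} + v_{5} = v_{1}  →  sig = (2; 1)
  {3,5}:  v_{3} + v_{5} = v_{7}  →  sig = (2; 1)
  {4,8}:  v_{4} + v_{8} = v_{2}  →  sig = (2; 1)
  {7,8}:  v_{7} + v_{8} = v_{4}  →  sig = (2; 1)
  {1,7}:  v_{1} + v_{7} = 2·v_{4} + v_{5}  →  sig = (2; 1,2)
  {3,8}:  v_{3} + v_{8} = 2·v_{4} + v_{6}  →  sig = (2; 1,2)
  {2,3}:  v_{2} + v_{3} = 3·v_{4} + v_{6}  →  sig = (2; 1,3)
  {1,3}:  v_{1} + v_{3} = 2·v_{4}  →  sig = (2; 2)
  {2,7}:  v_{2} + v_{7} = 2·v_{4}  →  sig = (2; 2)
  {4,5,6}:  v_{4} + v_{5} + v_{6} = 0  →  sig = (3; —)
  {4,6,7}:  v_{4} + v_{6} + v_{7} = v_{3}  →  sig = (3; 1)

Sorted signature multiset PRS(X):
[(2; 1), (2; 1), (2; 1), (2; 1), (2; 1), (2; 1,2), (2; 1,2), (2; 1,3), (2; 2), (2; 2), (3; —), (3; 1)]


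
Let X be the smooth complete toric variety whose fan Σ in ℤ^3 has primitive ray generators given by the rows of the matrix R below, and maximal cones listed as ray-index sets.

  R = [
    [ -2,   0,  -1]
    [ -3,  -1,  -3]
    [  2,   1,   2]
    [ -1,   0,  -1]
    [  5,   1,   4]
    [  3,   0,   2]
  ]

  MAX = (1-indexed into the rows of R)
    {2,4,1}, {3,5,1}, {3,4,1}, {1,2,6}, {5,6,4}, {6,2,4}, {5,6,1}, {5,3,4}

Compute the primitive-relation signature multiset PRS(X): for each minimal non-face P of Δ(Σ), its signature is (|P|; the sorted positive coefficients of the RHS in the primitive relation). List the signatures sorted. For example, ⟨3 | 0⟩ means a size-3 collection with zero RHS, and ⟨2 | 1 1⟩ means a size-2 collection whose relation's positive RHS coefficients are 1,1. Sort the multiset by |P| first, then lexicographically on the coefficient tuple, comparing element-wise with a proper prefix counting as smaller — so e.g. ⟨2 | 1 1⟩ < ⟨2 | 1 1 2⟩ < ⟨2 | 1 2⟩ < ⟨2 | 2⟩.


|primitive collections| = 5. Relations:

  {2,3}:  v_{2} + v_{3} = v_{4}  →  sig = ⟨2 | 1⟩
  {3,6}:  v_{3} + v_{6} = v_{5}  →  sig = ⟨2 | 1⟩
  {2,5}:  v_{2} + v_{5} = v_{4} + v_{6}  →  sig = ⟨2 | 1 1⟩
  {1,4,6}:  v_{1} + v_{4} + v_{6} = 0  →  sig = ⟨3 | 0⟩
  {1,4,5}:  v_{1} + v_{4} + v_{5} = v_{3}  →  sig = ⟨3 | 1⟩

Signatures (|P|; sorted positive RHS coefficients), sorted:
    |P|=2: 3 collections, coeffs (1), (1), (1,1)
    |P|=3: 2 collections, coeffs (), (1)


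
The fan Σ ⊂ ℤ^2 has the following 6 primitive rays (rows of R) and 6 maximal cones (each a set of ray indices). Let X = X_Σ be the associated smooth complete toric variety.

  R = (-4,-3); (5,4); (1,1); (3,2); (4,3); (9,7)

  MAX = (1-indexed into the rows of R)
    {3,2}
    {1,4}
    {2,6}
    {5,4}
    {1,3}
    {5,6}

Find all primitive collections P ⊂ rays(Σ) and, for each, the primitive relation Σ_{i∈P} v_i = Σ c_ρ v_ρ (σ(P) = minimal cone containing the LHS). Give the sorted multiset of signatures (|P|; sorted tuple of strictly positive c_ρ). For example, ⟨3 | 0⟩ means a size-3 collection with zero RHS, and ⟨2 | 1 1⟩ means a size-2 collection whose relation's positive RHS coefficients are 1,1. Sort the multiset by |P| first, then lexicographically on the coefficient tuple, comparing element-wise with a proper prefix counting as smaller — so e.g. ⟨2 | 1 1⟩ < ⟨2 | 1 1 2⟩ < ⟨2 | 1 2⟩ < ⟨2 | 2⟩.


Σ has 9 primitive collections:

  {1,5}:  v_{1} + v_{5} = 0  ⇒ sig = ⟨2 | 0⟩
  {1,2}:  v_{1} + v_{2} = v_{3}  ⇒ sig = ⟨2 | 1⟩
  {1,6}:  v_{1} + v_{6} = v_{2}  ⇒ sig = ⟨2 | 1⟩
  {2,5}:  v_{2} + v_{5} = v_{6}  ⇒ sig = ⟨2 | 1⟩
  {3,4}:  v_{3} + v_{4} = v_{5}  ⇒ sig = ⟨2 | 1⟩
  {3,5}:  v_{3} + v_{5} = v_{2}  ⇒ sig = ⟨2 | 1⟩
  {2,4}:  v_{2} + v_{4} = 2·v_{5}  ⇒ sig = ⟨2 | 2⟩
  {3,6}:  v_{3} + v_{6} = 2·v_{2}  ⇒ sig = ⟨2 | 2⟩
  {4,6}:  v_{4} + v_{6} = 3·v_{5}  ⇒ sig = ⟨2 | 3⟩

Sorted signature multiset PRS(X):
[⟨2 | 0⟩, ⟨2 | 1⟩, ⟨2 | 1⟩, ⟨2 | 1⟩, ⟨2 | 1⟩, ⟨2 | 1⟩, ⟨2 | 2⟩, ⟨2 | 2⟩, ⟨2 | 3⟩]


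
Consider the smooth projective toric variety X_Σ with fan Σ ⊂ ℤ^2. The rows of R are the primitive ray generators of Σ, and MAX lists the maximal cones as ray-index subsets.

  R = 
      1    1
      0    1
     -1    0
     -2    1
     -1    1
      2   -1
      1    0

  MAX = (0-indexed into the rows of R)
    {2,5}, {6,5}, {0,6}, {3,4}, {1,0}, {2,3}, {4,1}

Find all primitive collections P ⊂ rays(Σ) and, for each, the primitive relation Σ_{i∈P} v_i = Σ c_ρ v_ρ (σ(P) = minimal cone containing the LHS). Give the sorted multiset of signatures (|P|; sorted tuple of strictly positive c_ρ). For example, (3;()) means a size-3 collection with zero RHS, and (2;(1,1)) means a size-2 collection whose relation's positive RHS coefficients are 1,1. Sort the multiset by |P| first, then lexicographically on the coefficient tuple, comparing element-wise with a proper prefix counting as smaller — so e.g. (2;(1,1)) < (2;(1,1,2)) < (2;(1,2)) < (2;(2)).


Δ(Σ) — 7 vertices, 14 min non-faces:

  P = {2,6}:  v_{2} + v_{6} = 0  so sig = (2;())
  P = {3,5}:  v_{3} + v_{5} = 0  so sig = (2;())
  P = {0,2}:  v_{0} + v_{2} = v_{1}  so sig = (2;(1))
  P = {1,2}:  v_{1} + v_{2} = v_{4}  so sig = (2;(1))
  P = {1,6}:  v_{1} + v_{6} = v_{0}  so sig = (2;(1))
  P = {2,4}:  v_{2} + v_{4} = v_{3}  so sig = (2;(1))
  P = {3,6}:  v_{3} + v_{6} = v_{4}  so sig = (2;(1))
  P = {4,5}:  v_{4} + v_{5} = v_{6}  so sig = (2;(1))
  P = {4,6}:  v_{4} + v_{6} = v_{1}  so sig = (2;(1))
  P = {0,3}:  v_{0} + v_{3} = v_{1} + v_{4}  so sig = (2;(1,1))
  P = {0,4}:  v_{0} + v_{4} = 2·v_{1}  so sig = (2;(2))
  P = {1,3}:  v_{1} + v_{3} = 2·v_{4}  so sig = (2;(2))
  P = {1,5}:  v_{1} + v_{5} = 2·v_{6}  so sig = (2;(2))
  P = {0,5}:  v_{0} + v_{5} = 3·v_{6}  so sig = (2;(3))

Hence PRS(X_Σ) =
{ (2;()) ×2,  (2;(1)) ×7,  (2;(1,1)),  (2;(2)) ×3,  (2;(3)) }


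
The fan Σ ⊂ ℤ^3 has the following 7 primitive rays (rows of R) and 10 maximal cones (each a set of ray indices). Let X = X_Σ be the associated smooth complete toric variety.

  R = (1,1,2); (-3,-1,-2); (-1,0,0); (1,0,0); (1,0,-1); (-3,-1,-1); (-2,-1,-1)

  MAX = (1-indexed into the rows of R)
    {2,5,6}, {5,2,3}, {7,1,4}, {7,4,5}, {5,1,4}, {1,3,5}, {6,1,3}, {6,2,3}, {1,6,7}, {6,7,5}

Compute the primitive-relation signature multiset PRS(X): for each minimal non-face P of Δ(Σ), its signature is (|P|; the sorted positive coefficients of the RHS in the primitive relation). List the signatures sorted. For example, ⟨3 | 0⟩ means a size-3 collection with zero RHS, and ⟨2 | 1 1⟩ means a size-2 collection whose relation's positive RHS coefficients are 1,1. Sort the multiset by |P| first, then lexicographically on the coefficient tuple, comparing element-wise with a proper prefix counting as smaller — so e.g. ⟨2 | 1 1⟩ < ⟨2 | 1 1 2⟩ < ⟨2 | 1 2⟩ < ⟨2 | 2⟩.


Σ has 9 primitive collections:

  P={3,4}:  v_{3} + v_{4} = 0 ; sig = ⟨2 | 0⟩
  P={3,7}:  v_{3} + v_{7} = v_{6} ; sig = ⟨2 | 1⟩
  P={4,6}:  v_{4} + v_{6} = v_{7} ; sig = ⟨2 | 1⟩
  P={2,4}:  v_{2} + v_{4} = v_{5} + v_{6} ; sig = ⟨2 | 1 1⟩
  P={2,7}:  v_{2} + v_{7} = v_{5} + 2·v_{6} ; sig = ⟨2 | 1 2⟩
  P={1,2}:  v_{1} + v_{2} = 2·v_{3} ; sig = ⟨2 | 2⟩
  P={1,5,7}:  v_{1} + v_{5} + v_{7} = 0 ; sig = ⟨3 | 0⟩
  P={1,5,6}:  v_{1} + v_{5} + v_{6} = v_{3} ; sig = ⟨3 | 1⟩
  P={3,5,6}:  v_{3} + v_{5} + v_{6} = v_{2} ; sig = ⟨3 | 1⟩

so the primitive-relation signature multiset is
    ⟨2 | 0⟩
    ⟨2 | 1⟩
    ⟨2 | 1⟩
    ⟨2 | 1 1⟩
    ⟨2 | 1 2⟩
    ⟨2 | 2⟩
    ⟨3 | 0⟩
    ⟨3 | 1⟩
    ⟨3 | 1⟩


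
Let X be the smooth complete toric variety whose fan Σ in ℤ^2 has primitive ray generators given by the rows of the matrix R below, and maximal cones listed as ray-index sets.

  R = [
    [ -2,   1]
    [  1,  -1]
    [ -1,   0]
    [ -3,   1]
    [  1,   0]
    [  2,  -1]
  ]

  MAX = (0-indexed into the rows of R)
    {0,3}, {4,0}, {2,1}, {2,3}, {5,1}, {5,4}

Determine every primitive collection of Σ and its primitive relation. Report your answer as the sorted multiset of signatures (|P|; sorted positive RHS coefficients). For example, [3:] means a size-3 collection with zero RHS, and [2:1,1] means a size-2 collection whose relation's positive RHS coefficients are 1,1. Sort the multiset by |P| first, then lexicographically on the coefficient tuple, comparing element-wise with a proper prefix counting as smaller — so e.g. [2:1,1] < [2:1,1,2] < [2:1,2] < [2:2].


The 9 primitive collections of Σ (r=6, n=2):

  {0,5}:  v_{0} + v_{5} = 0  so sig = [2:]
  {2,4}:  v_{2} + v_{4} = 0  so sig = [2:]
  {0,1}:  v_{0} + v_{1} = v_{2}  so sig = [2:1]
  {0,2}:  v_{0} + v_{2} = v_{3}  so sig = [2:1]
  {1,4}:  v_{1} + v_{4} = v_{5}  so sig = [2:1]
  {2,5}:  v_{2} + v_{5} = v_{1}  so sig = [2:1]
  {3,4}:  v_{3} + v_{4} = v_{0}  so sig = [2:1]
  {3,5}:  v_{3} + v_{5} = v_{2}  so sig = [2:1]
  {1,3}:  v_{1} + v_{3} = 2·v_{2}  so sig = [2:2]

Hence PRS(X_Σ) =
    |P|=2: 9 collections, coeffs (), (), (1), (1), (1), (1), (1), (1), (2)


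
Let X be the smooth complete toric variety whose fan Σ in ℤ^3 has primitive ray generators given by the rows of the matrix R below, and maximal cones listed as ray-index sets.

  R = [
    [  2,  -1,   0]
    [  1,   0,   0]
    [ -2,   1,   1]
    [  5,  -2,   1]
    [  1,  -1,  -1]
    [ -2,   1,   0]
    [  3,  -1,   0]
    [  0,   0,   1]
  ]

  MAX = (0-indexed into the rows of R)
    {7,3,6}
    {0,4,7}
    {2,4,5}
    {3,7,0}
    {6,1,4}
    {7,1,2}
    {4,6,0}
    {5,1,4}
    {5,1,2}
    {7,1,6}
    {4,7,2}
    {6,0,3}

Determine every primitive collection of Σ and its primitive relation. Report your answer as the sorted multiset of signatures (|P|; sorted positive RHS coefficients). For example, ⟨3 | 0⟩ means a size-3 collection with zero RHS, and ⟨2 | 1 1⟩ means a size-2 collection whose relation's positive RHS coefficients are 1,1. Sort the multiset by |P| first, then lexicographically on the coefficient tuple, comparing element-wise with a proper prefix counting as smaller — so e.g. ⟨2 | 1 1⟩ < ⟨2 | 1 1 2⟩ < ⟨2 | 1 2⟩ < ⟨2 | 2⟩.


Minimal non-faces — 14 found among 8 rays, 12 max cones:

  P = {0,5}:  v_{0} + v_{5} = 0 ; sig = ⟨2 | 0⟩
  P = {0,1}:  v_{0} + v_{1} = v_{6} ; sig = ⟨2 | 1⟩
  P = {0,2}:  v_{0} + v_{2} = v_{7} ; sig = ⟨2 | 1⟩
  P = {5,6}:  v_{5} + v_{6} = v_{1} ; sig = ⟨2 | 1⟩
  P = {5,7}:  v_{5} + v_{7} = v_{2} ; sig = ⟨2 | 1⟩
  P = {2,6}:  v_{2} + v_{6} = v_{1} + v_{7} ; sig = ⟨2 | 1 1⟩
  P = {3,5}:  v_{3} + v_{5} = v_{6} + v_{7} ; sig = ⟨2 | 1 1⟩
  P = {1,3}:  v_{1} + v_{3} = 2·v_{6} + v_{7} ; sig = ⟨2 | 1 2⟩
  P = {2,3}:  v_{2} + v_{3} = v_{6} + 2·v_{7} ; sig = ⟨2 | 1 2⟩
  P = {3,4}:  v_{3} + v_{4} = 3·v_{0} ; sig = ⟨2 | 3⟩
  P = {1,2,4}:  v_{1} + v_{2} + v_{4} = 0 ; sig = ⟨3 | 0⟩
  P = {0,6,7}:  v_{0} + v_{6} + v_{7} = v_{3} ; sig = ⟨3 | 1⟩
  P = {1,4,7}:  v_{1} + v_{4} + v_{7} = v_{0} ; sig = ⟨3 | 1⟩
  P = {4,6,7}:  v_{4} + v_{6} + v_{7} = 2·v_{0} ; sig = ⟨3 | 2⟩

Hence PRS(X_Σ) =
{ ⟨2 | 0⟩,  ⟨2 | 1⟩ ×4,  ⟨2 | 1 1⟩ ×2,  ⟨2 | 1 2⟩ ×2,  ⟨2 | 3⟩,  ⟨3 | 0⟩,  ⟨3 | 1⟩ ×2,  ⟨3 | 2⟩ }


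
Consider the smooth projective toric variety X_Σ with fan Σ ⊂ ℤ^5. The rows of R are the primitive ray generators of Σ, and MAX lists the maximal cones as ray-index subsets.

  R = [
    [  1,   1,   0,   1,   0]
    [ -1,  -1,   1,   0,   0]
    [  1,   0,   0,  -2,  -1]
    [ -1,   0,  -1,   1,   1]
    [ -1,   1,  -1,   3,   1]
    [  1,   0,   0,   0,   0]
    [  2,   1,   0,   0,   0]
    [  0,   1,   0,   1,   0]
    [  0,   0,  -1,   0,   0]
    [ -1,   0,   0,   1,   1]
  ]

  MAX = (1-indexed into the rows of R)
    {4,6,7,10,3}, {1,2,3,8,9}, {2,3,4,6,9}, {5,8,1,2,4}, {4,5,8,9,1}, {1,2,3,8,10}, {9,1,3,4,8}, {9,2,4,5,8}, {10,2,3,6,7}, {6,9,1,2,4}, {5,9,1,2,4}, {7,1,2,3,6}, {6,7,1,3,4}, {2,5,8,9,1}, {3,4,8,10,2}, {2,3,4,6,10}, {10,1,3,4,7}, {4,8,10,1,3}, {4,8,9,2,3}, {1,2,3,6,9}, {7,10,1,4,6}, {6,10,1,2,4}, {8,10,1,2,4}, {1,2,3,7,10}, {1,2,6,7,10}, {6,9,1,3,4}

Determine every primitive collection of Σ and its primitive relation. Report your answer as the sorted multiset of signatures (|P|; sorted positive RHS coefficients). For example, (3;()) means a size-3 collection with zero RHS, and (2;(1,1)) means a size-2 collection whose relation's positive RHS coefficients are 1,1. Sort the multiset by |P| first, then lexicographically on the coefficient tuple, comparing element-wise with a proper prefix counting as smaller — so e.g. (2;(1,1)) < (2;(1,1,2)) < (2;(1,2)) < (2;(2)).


|primitive collections| = 12. Relations:

  P={6,8}:  v_{6} + v_{8} = v_{1} — sig = (2;(1))
  P={9,10}:  v_{9} + v_{10} = v_{4} — sig = (2;(1))
  P={3,5}:  v_{3} + v_{5} = v_{8} + v_{9} — sig = (2;(1,1))
  P={7,9}:  v_{7} + v_{9} = v_{1} + v_{3} + v_{4} + v_{6} — sig = (2;(1,1,1,1))
  P={5,6}:  v_{5} + v_{6} = 2·v_{1} + v_{2} + v_{4} + v_{9} — sig = (2;(1,1,1,2))
  P={5,10}:  v_{5} + v_{10} = v_{1} + v_{2} + 2·v_{4} + v_{8} — sig = (2;(1,1,1,2))
  P={7,8}:  v_{7} + v_{8} = 2·v_{1} + v_{3} + v_{10} — sig = (2;(1,1,2))
  P={5,7}:  v_{5} + v_{7} = 2·v_{1} + v_{4} — sig = (2;(1,2))
  P={2,4,7}:  v_{2} + v_{4} + v_{7} = v_{6} + v_{10} — sig = (3;(1,1))
  P={1,2,3,4}:  v_{1} + v_{2} + v_{3} + v_{4} = 0 — sig = (4;())
  P={1,3,6,10}:  v_{1} + v_{3} + v_{6} + v_{10} = v_{7} — sig = (4;(1))
  P={1,2,4,8,9}:  v_{1} + v_{2} + v_{4} + v_{8} + v_{9} = v_{5} — sig = (5;(1))

Hence PRS(X_Σ) =
[(2;(1)), (2;(1)), (2;(1,1)), (2;(1,1,1,1)), (2;(1,1,1,2)), (2;(1,1,1,2)), (2;(1,1,2)), (2;(1,2)), (3;(1,1)), (4;()), (4;(1)), (5;(1))]
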